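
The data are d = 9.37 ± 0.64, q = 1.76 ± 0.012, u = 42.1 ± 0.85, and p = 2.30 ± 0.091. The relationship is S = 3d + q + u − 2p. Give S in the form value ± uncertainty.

67.4 ± 2.11

S is a linear combination, so absolute uncertainties add in quadrature:
  (3·δd)² = 3.69;  (δq)² = 0.000144;  (δu)² = 0.722;  (2·δp)² = 0.0331
δS = √(4.44) = 2.11
S = 67.4.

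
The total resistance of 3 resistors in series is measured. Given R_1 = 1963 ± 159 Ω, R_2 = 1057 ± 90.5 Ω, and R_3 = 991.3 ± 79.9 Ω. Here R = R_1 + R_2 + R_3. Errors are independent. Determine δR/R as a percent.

Sums and differences: (δR)² = Σ (cᵢ δxᵢ)².
  (δR_1)² = 25300;  (δR_2)² = 8190;  (δR_3)² = 6380
δR = √(39900) = 200 Ω
R = 4011 Ω, so δR/R = 200/4011 = 0.0498.

4.98%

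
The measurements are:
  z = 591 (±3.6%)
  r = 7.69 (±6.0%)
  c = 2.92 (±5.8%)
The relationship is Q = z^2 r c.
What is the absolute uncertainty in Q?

8.64e+05

For a monomial Q ∝ z^2, r, c, fractional errors add in quadrature:
  (2·δz/z)² = (2×0.0360)² = 0.00518;  (1·δr/r)² = (1×0.0600)² = 0.00360;  (1·δc/c)² = (1×0.0580)² = 0.00336
δQ/Q = √(0.0121) = 0.110
Q = 7.84e+06, so δQ = 0.110 × 7.84e+06 = 8.64e+05.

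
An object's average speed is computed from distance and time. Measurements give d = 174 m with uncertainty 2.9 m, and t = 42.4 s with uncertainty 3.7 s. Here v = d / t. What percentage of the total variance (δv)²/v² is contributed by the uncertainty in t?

(δv/v)² = (1·δd/d)² + (-1·δt/t)²
  d term: (1×0.0167)² = 0.000278
  t term: (-1×0.0873)² = 0.00762
Total = 0.00789. Share from t = 0.00762/0.00789 = 0.965.

96.5%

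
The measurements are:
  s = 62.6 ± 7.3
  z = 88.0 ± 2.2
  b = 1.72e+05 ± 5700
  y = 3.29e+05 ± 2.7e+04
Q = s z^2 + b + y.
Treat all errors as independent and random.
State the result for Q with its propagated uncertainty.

(9.86 ± 0.674) × 10^5

Let p = s·z^2 = 4.85e+05. δp/p = √((1·δs/s)² + (2·δz/z)²) = √(0.0136 + 0.00250) = 0.127, so δp = 61500.
Q = p + b + y: δQ = √(δp² + δb² + δy²) = √(3.78e+09 + 3.25e+07 + 7.29e+08) = 67400
Q = 9.86e+05.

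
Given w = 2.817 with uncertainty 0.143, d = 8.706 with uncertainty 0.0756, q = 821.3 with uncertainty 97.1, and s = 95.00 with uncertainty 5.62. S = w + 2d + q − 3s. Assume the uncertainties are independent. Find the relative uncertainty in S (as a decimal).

S is a linear combination, so absolute uncertainties add in quadrature:
  (δw)² = 0.0204;  (2·δd)² = 0.0229;  (δq)² = 9430;  (3·δs)² = 284
δS = √(9710) = 98.6
S = 556.5, so δS/S = 98.6/556.5 = 0.177.

0.177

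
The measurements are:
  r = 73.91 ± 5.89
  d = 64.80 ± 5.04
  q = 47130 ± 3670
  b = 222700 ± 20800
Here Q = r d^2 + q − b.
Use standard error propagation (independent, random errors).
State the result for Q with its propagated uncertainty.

134800 ± 58200

Let p = r·d^2 = 310400. δp/p = √((1·δr/r)² + (2·δd/d)²) = √(0.00635 + 0.0242) = 0.175, so δp = 54200.
Q = p + q − b: δQ = √(δp² + δq² + δb²) = √(2.94e+09 + 1.35e+07 + 4.33e+08) = 58200
Q = 134800.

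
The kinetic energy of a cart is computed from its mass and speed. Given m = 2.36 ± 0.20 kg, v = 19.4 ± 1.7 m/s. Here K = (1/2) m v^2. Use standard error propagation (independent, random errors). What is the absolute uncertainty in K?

Products/powers → add relative errors in quadrature, weighted by exponent:
  (1·δm/m)² = (1×0.0847)² = 0.00718;  (2·δv/v)² = (2×0.0876)² = 0.0307
δK/K = √(0.0379) = 0.195
K = 444 J, so δK = 0.195 × 444 = 86.5 J.

86.5 J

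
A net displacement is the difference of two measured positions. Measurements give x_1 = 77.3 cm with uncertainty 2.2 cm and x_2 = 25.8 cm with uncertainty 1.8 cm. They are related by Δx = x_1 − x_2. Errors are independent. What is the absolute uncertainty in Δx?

2.84 cm

Δx is a linear combination, so absolute uncertainties add in quadrature:
  (δx_1)² = 4.84;  (δx_2)² = 3.24
δΔx = √(8.08) = 2.84 cm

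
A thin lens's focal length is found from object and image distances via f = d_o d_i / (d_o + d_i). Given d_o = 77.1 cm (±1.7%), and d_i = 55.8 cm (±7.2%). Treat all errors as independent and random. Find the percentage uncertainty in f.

∂f/∂d_o = (d_i/(d_o+d_i))² = 0.176;  ∂f/∂d_i = (d_o/(d_o+d_i))² = 0.337
δf = √((∂f/∂d_o · δd_o)² + (∂f/∂d_i · δd_i)²) = √(0.0534 + 1.83) = 1.37 cm
f = 32.4 cm, so δf/f = 1.37/32.4 = 0.0424.

4.24%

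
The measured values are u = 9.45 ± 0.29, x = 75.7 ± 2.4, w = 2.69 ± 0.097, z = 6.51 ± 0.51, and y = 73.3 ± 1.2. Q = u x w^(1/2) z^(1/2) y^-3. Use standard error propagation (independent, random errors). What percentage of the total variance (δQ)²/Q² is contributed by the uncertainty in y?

(δQ/Q)² = (1·δu/u)² + (1·δx/x)² + (½·δw/w)² + (½·δz/z)² + (-3·δy/y)²
  u term: (1×0.0307)² = 0.000942
  x term: (1×0.0317)² = 0.00101
  w term: (0.5×0.0361)² = 0.000325
  z term: (0.5×0.0783)² = 0.00153
  y term: (-3×0.0164)² = 0.00241
Total = 0.00622. Share from y = 0.00241/0.00622 = 0.388.

38.8%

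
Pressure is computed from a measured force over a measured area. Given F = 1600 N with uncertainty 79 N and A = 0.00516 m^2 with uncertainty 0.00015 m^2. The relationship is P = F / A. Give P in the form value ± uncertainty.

(3.10 ± 0.178) × 10^5 Pa

Products/powers → add relative errors in quadrature, weighted by exponent:
  (1·δF/F)² = (1×0.0494)² = 0.00244;  (-1·δA/A)² = (-1×0.0291)² = 0.000845
δP/P = √(0.00328) = 0.0573
P = 3.1e+05 Pa, so δP = 0.0573 × 3.1e+05 = 17800 Pa.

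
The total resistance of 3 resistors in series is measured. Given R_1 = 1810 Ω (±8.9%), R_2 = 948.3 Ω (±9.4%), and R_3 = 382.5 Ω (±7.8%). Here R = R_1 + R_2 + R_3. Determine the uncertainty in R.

187 Ω

Sums and differences: (δR)² = Σ (cᵢ δxᵢ)².
  (δR_1)² = 25900;  (δR_2)² = 7950;  (δR_3)² = 890
δR = √(34800) = 187 Ω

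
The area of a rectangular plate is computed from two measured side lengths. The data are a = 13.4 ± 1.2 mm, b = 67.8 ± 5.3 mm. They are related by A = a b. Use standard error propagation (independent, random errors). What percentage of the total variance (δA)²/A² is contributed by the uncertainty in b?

43.2%

(δA/A)² = (1·δa/a)² + (1·δb/b)²
  a term: (1×0.0896)² = 0.00802
  b term: (1×0.0782)² = 0.00611
Total = 0.0141. Share from b = 0.00611/0.0141 = 0.432.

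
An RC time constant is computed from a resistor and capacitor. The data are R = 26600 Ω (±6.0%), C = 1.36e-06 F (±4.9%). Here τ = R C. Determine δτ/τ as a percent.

7.75%

τ is a product of powers, so relative uncertainties combine in quadrature:
  (1·δR/R)² = (1×0.0600)² = 0.00360;  (1·δC/C)² = (1×0.0490)² = 0.00240
δτ/τ = √(0.00600) = 0.0775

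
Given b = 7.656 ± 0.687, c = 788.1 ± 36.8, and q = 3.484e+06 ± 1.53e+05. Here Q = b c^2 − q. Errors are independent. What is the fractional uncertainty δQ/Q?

0.499

Let p = b·c^2 = 4.755e+06. δp/p = √((1·δb/b)² + (2·δc/c)²) = √(0.00805 + 0.00872) = 0.130, so δp = 6.16e+05.
Q = p − q: δQ = √(δp² + δq²) = √(3.79e+11 + 2.34e+10) = 6.35e+05
Q = 1.271e+06, so δQ/Q = 6.35e+05/1.271e+06 = 0.499.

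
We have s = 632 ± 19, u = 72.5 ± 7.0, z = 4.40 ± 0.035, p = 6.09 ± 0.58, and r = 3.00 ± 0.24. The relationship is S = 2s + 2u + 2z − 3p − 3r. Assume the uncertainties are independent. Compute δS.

Each term contributes (cᵢ δxᵢ)² to (δS)²:
  (2·δs)² = 1440;  (2·δu)² = 196;  (2·δz)² = 0.00490;  (3·δp)² = 3.03;  (3·δr)² = 0.518
δS = √(1640) = 40.5

40.5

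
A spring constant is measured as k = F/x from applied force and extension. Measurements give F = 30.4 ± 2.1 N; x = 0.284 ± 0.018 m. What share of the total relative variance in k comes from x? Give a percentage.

(δk/k)² = (1·δF/F)² + (-1·δx/x)²
  F term: (1×0.0691)² = 0.00477
  x term: (-1×0.0634)² = 0.00402
Total = 0.00879. Share from x = 0.00402/0.00879 = 0.457.

45.7%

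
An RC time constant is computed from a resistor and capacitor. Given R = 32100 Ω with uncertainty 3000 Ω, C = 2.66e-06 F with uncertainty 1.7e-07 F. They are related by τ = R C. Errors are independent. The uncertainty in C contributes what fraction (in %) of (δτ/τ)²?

(δτ/τ)² = (1·δR/R)² + (1·δC/C)²
  R term: (1×0.0935)² = 0.00873
  C term: (1×0.0639)² = 0.00408
Total = 0.0128. Share from C = 0.00408/0.0128 = 0.319.

31.9%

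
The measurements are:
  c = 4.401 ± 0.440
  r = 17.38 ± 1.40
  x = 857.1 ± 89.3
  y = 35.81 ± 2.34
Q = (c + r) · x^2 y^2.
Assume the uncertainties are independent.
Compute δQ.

5.23e+09

Let u = c + r = 21.78. δu = √(δc² + δr²) = √(0.194 + 1.96) = 1.47, so δu/u = 0.0674.
Q is then a monomial in u, x, y:
δQ/Q = √((δu/u)² + (2·δx/x)² + (2·δy/y)²) = √(0.00454 + 0.0434 + 0.0171) = 0.255
Q = 2.052e+10, so δQ = 0.255 × 2.052e+10 = 5.23e+09.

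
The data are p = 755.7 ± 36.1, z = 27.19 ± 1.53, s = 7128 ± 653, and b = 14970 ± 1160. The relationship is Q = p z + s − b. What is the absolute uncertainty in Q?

2020

Let w = p·z = 20550. δw/w = √((1·δp/p)² + (1·δz/z)²) = √(0.00228 + 0.00317) = 0.0738, so δw = 1520.
Q = w + s − b: δQ = √(δw² + δs² + δb²) = √(2.3e+06 + 4.26e+05 + 1.35e+06) = 2020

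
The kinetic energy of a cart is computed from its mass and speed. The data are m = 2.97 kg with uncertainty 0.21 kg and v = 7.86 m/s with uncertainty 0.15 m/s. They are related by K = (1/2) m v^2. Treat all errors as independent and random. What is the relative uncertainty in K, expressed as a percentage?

Relative error in a monomial: (δK/K)² = Σ (nᵢ · δxᵢ/xᵢ)².
  (1·δm/m)² = (1×0.0707)² = 0.00500;  (2·δv/v)² = (2×0.0191)² = 0.00146
δK/K = √(0.00646) = 0.0804

8.04%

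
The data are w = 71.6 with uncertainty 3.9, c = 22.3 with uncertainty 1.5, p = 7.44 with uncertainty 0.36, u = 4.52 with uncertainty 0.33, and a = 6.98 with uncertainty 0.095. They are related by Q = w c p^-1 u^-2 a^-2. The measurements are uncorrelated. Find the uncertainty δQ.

0.0385

Since Q is a product/quotient, work with relative uncertainties:
  (1·δw/w)² = (1×0.0545)² = 0.00297;  (1·δc/c)² = (1×0.0673)² = 0.00452;  (-1·δp/p)² = (-1×0.0484)² = 0.00234;  (-2·δu/u)² = (-2×0.0730)² = 0.0213;  (-2·δa/a)² = (-2×0.0136)² = 0.000741
δQ/Q = √(0.0319) = 0.179
Q = 0.216, so δQ = 0.179 × 0.216 = 0.0385.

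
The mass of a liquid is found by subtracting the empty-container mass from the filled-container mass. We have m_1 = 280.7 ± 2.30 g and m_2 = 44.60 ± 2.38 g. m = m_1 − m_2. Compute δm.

3.31 g

For a sum/difference, combine absolute errors in quadrature:
  (δm_1)² = 5.29;  (δm_2)² = 5.66
δm = √(11.0) = 3.31 g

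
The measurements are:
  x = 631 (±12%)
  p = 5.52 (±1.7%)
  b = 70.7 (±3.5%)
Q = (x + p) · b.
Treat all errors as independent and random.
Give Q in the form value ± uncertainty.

45000 ± 5580

Let u = x + p = 637. δu = √(δx² + δp²) = √(5730 + 0.00881) = 75.7, so δu/u = 0.119.
Q is then a monomial in u, b:
δQ/Q = √((δu/u)² + (1·δb/b)²) = √(0.0142 + 0.00123) = 0.124
Q = 45000, so δQ = 0.124 × 45000 = 5580.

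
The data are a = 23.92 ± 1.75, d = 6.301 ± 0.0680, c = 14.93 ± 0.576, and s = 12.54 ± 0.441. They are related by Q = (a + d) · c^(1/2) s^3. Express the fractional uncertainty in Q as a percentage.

12.2%

Let u = a + d = 30.22. δu = √(δa² + δd²) = √(3.06 + 0.00462) = 1.75, so δu/u = 0.0580.
Q is then a monomial in u, c, s:
δQ/Q = √((δu/u)² + (½·δc/c)² + (3·δs/s)²) = √(0.00336 + 0.000372 + 0.0111) = 0.122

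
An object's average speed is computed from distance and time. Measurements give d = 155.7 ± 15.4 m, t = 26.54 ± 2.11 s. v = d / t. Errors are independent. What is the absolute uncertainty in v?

Since v is a product/quotient, work with relative uncertainties:
  (1·δd/d)² = (1×0.0989)² = 0.00978;  (-1·δt/t)² = (-1×0.0795)² = 0.00632
δv/v = √(0.0161) = 0.127
v = 5.867 m/s, so δv = 0.127 × 5.867 = 0.744 m/s.

0.744 m/s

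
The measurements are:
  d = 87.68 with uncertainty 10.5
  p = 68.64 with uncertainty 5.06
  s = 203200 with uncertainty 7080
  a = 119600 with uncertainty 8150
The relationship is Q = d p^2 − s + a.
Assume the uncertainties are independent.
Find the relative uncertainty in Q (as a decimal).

Let w = d·p^2 = 413100. δw/w = √((1·δd/d)² + (2·δp/p)²) = √(0.0143 + 0.0217) = 0.190, so δw = 78500.
Q = w − s + a: δQ = √(δw² + δs² + δa²) = √(6.16e+09 + 5.01e+07 + 6.64e+07) = 79200
Q = 329500, so δQ/Q = 79200/329500 = 0.240.

0.240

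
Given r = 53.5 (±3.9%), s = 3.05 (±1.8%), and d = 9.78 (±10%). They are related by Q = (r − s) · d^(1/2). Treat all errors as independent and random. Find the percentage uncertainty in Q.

6.49%

Let u = r − s = 50.5. δu = √(δr² + δs²) = √(4.35 + 0.00301) = 2.09, so δu/u = 0.0414.
Q is then a monomial in u, d:
δQ/Q = √((δu/u)² + (½·δd/d)²) = √(0.00171 + 0.00250) = 0.0649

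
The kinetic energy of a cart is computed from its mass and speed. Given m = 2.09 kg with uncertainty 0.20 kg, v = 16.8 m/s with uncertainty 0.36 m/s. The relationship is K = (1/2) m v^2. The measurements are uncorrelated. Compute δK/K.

0.105

Each factor contributes (exponent × relative error)² to (δK/K)²:
  (1·δm/m)² = (1×0.0957)² = 0.00916;  (2·δv/v)² = (2×0.0214)² = 0.00184
δK/K = √(0.0110) = 0.105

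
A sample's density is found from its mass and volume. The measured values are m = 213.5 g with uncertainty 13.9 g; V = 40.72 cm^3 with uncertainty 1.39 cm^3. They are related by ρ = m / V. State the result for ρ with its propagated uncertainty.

5.243 ± 0.385 g/cm^3

Since ρ is a product/quotient, work with relative uncertainties:
  (1·δm/m)² = (1×0.0651)² = 0.00424;  (-1·δV/V)² = (-1×0.0341)² = 0.00117
δρ/ρ = √(0.00540) = 0.0735
ρ = 5.243 g/cm^3, so δρ = 0.0735 × 5.243 = 0.385 g/cm^3.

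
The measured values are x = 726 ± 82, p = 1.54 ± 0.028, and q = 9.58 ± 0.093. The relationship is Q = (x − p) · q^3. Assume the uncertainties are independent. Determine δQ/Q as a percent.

11.7%

Let u = x − p = 724. δu = √(δx² + δp²) = √(6720 + 0.000784) = 82.0, so δu/u = 0.113.
Q is then a monomial in u, q:
δQ/Q = √((δu/u)² + (3·δq/q)²) = √(0.0128 + 0.000848) = 0.117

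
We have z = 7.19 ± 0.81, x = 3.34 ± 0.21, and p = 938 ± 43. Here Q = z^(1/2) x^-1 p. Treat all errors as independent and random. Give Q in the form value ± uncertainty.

753 ± 72.3

Q is a product of powers, so relative uncertainties combine in quadrature:
  (½·δz/z)² = (0.5×0.113)² = 0.00317;  (-1·δx/x)² = (-1×0.0629)² = 0.00395;  (1·δp/p)² = (1×0.0458)² = 0.00210
δQ/Q = √(0.00923) = 0.0961
Q = 753, so δQ = 0.0961 × 753 = 72.3.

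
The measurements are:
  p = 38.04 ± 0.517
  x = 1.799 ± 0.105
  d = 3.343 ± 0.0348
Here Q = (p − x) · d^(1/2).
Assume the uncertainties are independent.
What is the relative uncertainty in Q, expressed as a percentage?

Let u = p − x = 36.24. δu = √(δp² + δx²) = √(0.267 + 0.0110) = 0.528, so δu/u = 0.0146.
Q is then a monomial in u, d:
δQ/Q = √((δu/u)² + (½·δd/d)²) = √(0.000212 + 2.71e-05) = 0.0155

1.55%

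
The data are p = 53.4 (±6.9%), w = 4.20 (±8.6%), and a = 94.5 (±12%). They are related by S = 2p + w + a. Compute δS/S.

For a sum/difference, combine absolute errors in quadrature:
  (2·δp)² = 54.3;  (δw)² = 0.130;  (δa)² = 129
δS = √(183) = 13.5
S = 206, so δS/S = 13.5/206 = 0.0658.

0.0658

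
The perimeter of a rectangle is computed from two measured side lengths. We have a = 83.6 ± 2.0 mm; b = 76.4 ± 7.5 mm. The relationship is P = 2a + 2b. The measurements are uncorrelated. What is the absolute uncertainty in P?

15.5 mm

Absolute uncertainties add in quadrature for a linear combination:
  (2·δa)² = 16.0;  (2·δb)² = 225
δP = √(241) = 15.5 mm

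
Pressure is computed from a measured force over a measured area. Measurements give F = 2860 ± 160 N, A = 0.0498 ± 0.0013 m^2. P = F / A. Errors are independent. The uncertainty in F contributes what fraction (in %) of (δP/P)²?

(δP/P)² = (1·δF/F)² + (-1·δA/A)²
  F term: (1×0.0559)² = 0.00313
  A term: (-1×0.0261)² = 0.000681
Total = 0.00381. Share from F = 0.00313/0.00381 = 0.821.

82.1%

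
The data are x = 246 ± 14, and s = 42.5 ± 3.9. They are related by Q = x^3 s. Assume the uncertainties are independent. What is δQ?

Each factor contributes (exponent × relative error)² to (δQ/Q)²:
  (3·δx/x)² = (3×0.0569)² = 0.0291;  (1·δs/s)² = (1×0.0918)² = 0.00842
δQ/Q = √(0.0376) = 0.194
Q = 6.33e+08, so δQ = 0.194 × 6.33e+08 = 1.23e+08.

1.23e+08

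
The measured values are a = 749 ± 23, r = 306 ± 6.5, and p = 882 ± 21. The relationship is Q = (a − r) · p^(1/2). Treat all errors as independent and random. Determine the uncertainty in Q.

727

Let u = a − r = 443. δu = √(δa² + δr²) = √(529 + 42.2) = 23.9, so δu/u = 0.0540.
Q is then a monomial in u, p:
δQ/Q = √((δu/u)² + (½·δp/p)²) = √(0.00291 + 0.000142) = 0.0553
Q = 13200, so δQ = 0.0553 × 13200 = 727.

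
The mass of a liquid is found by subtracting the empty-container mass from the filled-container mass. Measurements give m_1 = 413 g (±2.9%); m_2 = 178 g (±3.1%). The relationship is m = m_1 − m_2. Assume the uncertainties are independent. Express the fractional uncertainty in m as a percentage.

5.61%

Absolute uncertainties add in quadrature for a linear combination:
  (δm_1)² = 143;  (δm_2)² = 30.4
δm = √(174) = 13.2 g
m = 235 g, so δm/m = 13.2/235 = 0.0561.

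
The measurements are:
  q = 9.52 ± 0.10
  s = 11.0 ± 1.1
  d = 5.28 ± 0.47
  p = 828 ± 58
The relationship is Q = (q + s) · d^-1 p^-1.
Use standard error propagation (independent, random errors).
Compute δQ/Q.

Let u = q + s = 20.5. δu = √(δq² + δs²) = √(0.0100 + 1.21) = 1.10, so δu/u = 0.0538.
Q is then a monomial in u, d, p:
δQ/Q = √((δu/u)² + (-1·δd/d)² + (-1·δp/p)²) = √(0.00290 + 0.00792 + 0.00491) = 0.125

0.125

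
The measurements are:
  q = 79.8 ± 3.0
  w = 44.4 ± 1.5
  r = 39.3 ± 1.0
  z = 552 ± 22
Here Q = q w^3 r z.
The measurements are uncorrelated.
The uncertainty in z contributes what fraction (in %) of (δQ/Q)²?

11.4%

(δQ/Q)² = (1·δq/q)² + (3·δw/w)² + (1·δr/r)² + (1·δz/z)²
  q term: (1×0.0376)² = 0.00141
  w term: (3×0.0338)² = 0.0103
  r term: (1×0.0254)² = 0.000647
  z term: (1×0.0399)² = 0.00159
Total = 0.0139. Share from z = 0.00159/0.0139 = 0.114.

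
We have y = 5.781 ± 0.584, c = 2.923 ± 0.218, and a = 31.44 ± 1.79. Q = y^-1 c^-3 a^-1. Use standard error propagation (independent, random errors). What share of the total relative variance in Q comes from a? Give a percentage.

5.10%

(δQ/Q)² = (-1·δy/y)² + (-3·δc/c)² + (-1·δa/a)²
  y term: (-1×0.101)² = 0.0102
  c term: (-3×0.0746)² = 0.0501
  a term: (-1×0.0569)² = 0.00324
Total = 0.0635. Share from a = 0.00324/0.0635 = 0.0510.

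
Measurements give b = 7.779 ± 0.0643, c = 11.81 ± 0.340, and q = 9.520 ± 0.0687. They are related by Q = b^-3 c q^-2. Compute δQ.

Products/powers → add relative errors in quadrature, weighted by exponent:
  (-3·δb/b)² = (-3×0.00827)² = 0.000615;  (1·δc/c)² = (1×0.0288)² = 0.000829;  (-2·δq/q)² = (-2×0.00722)² = 0.000208
δQ/Q = √(0.00165) = 0.0406
Q = 0.0002768, so δQ = 0.0406 × 0.0002768 = 1.13e-05.

1.13e-05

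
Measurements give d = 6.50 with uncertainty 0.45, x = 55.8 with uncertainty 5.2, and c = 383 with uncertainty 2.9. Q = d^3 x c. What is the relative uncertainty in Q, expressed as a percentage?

22.8%

Products/powers → add relative errors in quadrature, weighted by exponent:
  (3·δd/d)² = (3×0.0692)² = 0.0431;  (1·δx/x)² = (1×0.0932)² = 0.00868;  (1·δc/c)² = (1×0.00757)² = 5.73e-05
δQ/Q = √(0.0519) = 0.228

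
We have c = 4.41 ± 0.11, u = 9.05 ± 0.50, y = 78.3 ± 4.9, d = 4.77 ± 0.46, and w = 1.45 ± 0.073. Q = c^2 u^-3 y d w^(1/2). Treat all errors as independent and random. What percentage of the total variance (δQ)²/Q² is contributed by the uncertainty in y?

(δQ/Q)² = (2·δc/c)² + (-3·δu/u)² + (1·δy/y)² + (1·δd/d)² + (½·δw/w)²
  c term: (2×0.0249)² = 0.00249
  u term: (-3×0.0552)² = 0.0275
  y term: (1×0.0626)² = 0.00392
  d term: (1×0.0964)² = 0.00930
  w term: (0.5×0.0503)² = 0.000634
Total = 0.0438. Share from y = 0.00392/0.0438 = 0.0894.

8.94%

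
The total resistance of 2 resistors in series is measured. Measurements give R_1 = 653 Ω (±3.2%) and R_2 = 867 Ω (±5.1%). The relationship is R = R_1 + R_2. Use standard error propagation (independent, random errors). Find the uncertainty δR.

R is a linear combination, so absolute uncertainties add in quadrature:
  (δR_1)² = 437;  (δR_2)² = 1960
δR = √(2390) = 48.9 Ω

48.9 Ω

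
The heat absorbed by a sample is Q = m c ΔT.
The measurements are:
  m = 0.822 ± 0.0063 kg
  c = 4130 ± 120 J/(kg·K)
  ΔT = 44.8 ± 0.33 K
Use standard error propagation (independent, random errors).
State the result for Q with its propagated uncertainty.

Relative error in a monomial: (δQ/Q)² = Σ (nᵢ · δxᵢ/xᵢ)².
  (1·δm/m)² = (1×0.00766)² = 5.87e-05;  (1·δc/c)² = (1×0.0291)² = 0.000844;  (1·δΔT/ΔT)² = (1×0.00737)² = 5.43e-05
δQ/Q = √(0.000957) = 0.0309
Q = 1.52e+05 J, so δQ = 0.0309 × 1.52e+05 = 4710 J.

(1.52 ± 0.0471) × 10^5 J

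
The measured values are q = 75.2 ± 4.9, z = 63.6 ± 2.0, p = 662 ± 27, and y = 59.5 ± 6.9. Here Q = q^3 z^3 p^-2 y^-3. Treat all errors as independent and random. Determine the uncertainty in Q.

0.495

For a monomial Q ∝ q^3, z^3, p^-2, y^-3, fractional errors add in quadrature:
  (3·δq/q)² = (3×0.0652)² = 0.0382;  (3·δz/z)² = (3×0.0314)² = 0.00890;  (-2·δp/p)² = (-2×0.0408)² = 0.00665;  (-3·δy/y)² = (-3×0.116)² = 0.121
δQ/Q = √(0.175) = 0.418
Q = 1.19, so δQ = 0.418 × 1.19 = 0.495.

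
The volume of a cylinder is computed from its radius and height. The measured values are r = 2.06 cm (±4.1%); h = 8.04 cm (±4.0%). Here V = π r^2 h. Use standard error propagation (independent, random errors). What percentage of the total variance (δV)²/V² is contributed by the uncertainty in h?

19.2%

(δV/V)² = (2·δr/r)² + (1·δh/h)²
  r term: (2×0.0410)² = 0.00672
  h term: (1×0.0400)² = 0.00160
Total = 0.00832. Share from h = 0.00160/0.00832 = 0.192.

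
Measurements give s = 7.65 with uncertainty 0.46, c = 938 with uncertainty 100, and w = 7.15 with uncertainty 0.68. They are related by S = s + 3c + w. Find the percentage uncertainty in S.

10.6%

Absolute uncertainties add in quadrature for a linear combination:
  (δs)² = 0.212;  (3·δc)² = 90000;  (δw)² = 0.462
δS = √(90000) = 300
S = 2830, so δS/S = 300/2830 = 0.106.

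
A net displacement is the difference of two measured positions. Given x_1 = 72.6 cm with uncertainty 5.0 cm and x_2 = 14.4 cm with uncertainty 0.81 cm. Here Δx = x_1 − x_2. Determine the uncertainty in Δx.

For a sum/difference, combine absolute errors in quadrature:
  (δx_1)² = 25.0;  (δx_2)² = 0.656
δΔx = √(25.7) = 5.07 cm

5.07 cm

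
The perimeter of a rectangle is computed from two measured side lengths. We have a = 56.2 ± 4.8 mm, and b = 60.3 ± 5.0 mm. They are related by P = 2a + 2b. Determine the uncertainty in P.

13.9 mm

Absolute uncertainties add in quadrature for a linear combination:
  (2·δa)² = 92.2;  (2·δb)² = 100
δP = √(192) = 13.9 mm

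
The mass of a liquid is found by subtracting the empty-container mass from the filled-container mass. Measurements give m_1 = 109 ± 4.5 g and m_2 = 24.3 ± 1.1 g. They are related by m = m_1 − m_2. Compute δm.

m is a linear combination, so absolute uncertainties add in quadrature:
  (δm_1)² = 20.2;  (δm_2)² = 1.21
δm = √(21.5) = 4.63 g

4.63 g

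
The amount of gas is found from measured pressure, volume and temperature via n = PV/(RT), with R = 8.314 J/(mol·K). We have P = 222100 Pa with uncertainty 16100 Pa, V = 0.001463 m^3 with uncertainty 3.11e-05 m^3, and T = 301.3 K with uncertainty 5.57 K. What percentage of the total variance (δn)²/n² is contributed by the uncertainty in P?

(δn/n)² = (1·δP/P)² + (1·δV/V)² + (-1·δT/T)²
  P term: (1×0.0725)² = 0.00525
  V term: (1×0.0213)² = 0.000452
  T term: (-1×0.0185)² = 0.000342
Total = 0.00605. Share from P = 0.00525/0.00605 = 0.869.

86.9%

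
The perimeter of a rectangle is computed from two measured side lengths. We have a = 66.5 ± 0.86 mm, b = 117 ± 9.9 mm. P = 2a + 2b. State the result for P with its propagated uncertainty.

367 ± 19.9 mm

Each term contributes (cᵢ δxᵢ)² to (δP)²:
  (2·δa)² = 2.96;  (2·δb)² = 392
δP = √(395) = 19.9 mm
P = 367 mm.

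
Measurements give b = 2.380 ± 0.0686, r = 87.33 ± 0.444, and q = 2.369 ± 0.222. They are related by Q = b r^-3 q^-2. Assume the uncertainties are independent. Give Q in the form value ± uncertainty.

(6.367 ± 1.21) × 10^-7

Q is a product of powers, so relative uncertainties combine in quadrature:
  (1·δb/b)² = (1×0.0288)² = 0.000831;  (-3·δr/r)² = (-3×0.00508)² = 0.000233;  (-2·δq/q)² = (-2×0.0937)² = 0.0351
δQ/Q = √(0.0362) = 0.190
Q = 6.367e-07, so δQ = 0.190 × 6.367e-07 = 1.21e-07.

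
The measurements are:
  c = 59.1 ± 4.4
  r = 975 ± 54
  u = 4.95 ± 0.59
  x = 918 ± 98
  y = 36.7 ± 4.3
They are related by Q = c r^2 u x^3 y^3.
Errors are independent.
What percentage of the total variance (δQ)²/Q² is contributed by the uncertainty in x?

(δQ/Q)² = (1·δc/c)² + (2·δr/r)² + (1·δu/u)² + (3·δx/x)² + (3·δy/y)²
  c term: (1×0.0745)² = 0.00554
  r term: (2×0.0554)² = 0.0123
  u term: (1×0.119)² = 0.0142
  x term: (3×0.107)² = 0.103
  y term: (3×0.117)² = 0.124
Total = 0.258. Share from x = 0.103/0.258 = 0.397.

39.7%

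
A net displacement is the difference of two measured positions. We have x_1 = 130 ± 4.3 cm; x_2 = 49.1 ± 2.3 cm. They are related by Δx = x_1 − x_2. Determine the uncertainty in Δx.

4.88 cm

Sums and differences: (δΔx)² = Σ (cᵢ δxᵢ)².
  (δx_1)² = 18.5;  (δx_2)² = 5.29
δΔx = √(23.8) = 4.88 cm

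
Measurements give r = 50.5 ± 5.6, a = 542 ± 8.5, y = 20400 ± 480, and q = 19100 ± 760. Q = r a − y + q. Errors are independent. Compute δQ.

3190

Let p = r·a = 27400. δp/p = √((1·δr/r)² + (1·δa/a)²) = √(0.0123 + 0.000246) = 0.112, so δp = 3070.
Q = p − y + q: δQ = √(δp² + δy² + δq²) = √(9.4e+06 + 2.3e+05 + 5.78e+05) = 3190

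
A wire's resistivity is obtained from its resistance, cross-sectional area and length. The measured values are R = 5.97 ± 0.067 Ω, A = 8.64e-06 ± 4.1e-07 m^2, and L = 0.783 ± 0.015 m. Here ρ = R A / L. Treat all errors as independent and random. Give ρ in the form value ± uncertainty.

(6.59 ± 0.345) × 10^-5 Ω·m

Since ρ is a product/quotient, work with relative uncertainties:
  (1·δR/R)² = (1×0.0112)² = 0.000126;  (1·δA/A)² = (1×0.0475)² = 0.00225;  (-1·δL/L)² = (-1×0.0192)² = 0.000367
δρ/ρ = √(0.00274) = 0.0524
ρ = 6.59e-05 Ω·m, so δρ = 0.0524 × 6.59e-05 = 3.45e-06 Ω·m.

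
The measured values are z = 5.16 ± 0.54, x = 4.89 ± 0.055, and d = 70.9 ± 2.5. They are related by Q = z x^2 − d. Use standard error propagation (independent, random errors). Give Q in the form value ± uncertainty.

52.5 ± 13.4

Let p = z·x^2 = 123. δp/p = √((1·δz/z)² + (2·δx/x)²) = √(0.0110 + 0.000506) = 0.107, so δp = 13.2.
Q = p − d: δQ = √(δp² + δd²) = √(174 + 6.25) = 13.4
Q = 52.5.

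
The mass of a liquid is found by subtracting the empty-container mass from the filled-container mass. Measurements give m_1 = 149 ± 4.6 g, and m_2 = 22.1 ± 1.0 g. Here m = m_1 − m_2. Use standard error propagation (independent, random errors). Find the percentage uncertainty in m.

3.71%

Sums and differences: (δm)² = Σ (cᵢ δxᵢ)².
  (δm_1)² = 21.2;  (δm_2)² = 1.00
δm = √(22.2) = 4.71 g
m = 127 g, so δm/m = 4.71/127 = 0.0371.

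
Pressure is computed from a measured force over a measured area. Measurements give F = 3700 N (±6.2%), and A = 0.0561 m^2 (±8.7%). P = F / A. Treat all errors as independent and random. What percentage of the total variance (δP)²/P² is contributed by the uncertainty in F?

(δP/P)² = (1·δF/F)² + (-1·δA/A)²
  F term: (1×0.0620)² = 0.00384
  A term: (-1×0.0870)² = 0.00757
Total = 0.0114. Share from F = 0.00384/0.0114 = 0.337.

33.7%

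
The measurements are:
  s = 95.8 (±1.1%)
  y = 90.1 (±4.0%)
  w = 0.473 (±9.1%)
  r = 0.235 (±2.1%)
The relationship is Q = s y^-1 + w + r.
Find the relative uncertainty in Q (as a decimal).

0.0349

Let p = s·y^-1 = 1.06. δp/p = √((1·δs/s)² + (-1·δy/y)²) = √(0.000121 + 0.00160) = 0.0415, so δp = 0.0441.
Q = p + w + r: δQ = √(δp² + δw² + δr²) = √(0.00195 + 0.00185 + 2.44e-05) = 0.0618
Q = 1.77, so δQ/Q = 0.0618/1.77 = 0.0349.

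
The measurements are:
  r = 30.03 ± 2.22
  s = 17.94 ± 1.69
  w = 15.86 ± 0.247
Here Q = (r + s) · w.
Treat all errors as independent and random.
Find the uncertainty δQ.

45.8

Let u = r + s = 47.97. δu = √(δr² + δs²) = √(4.93 + 2.86) = 2.79, so δu/u = 0.0582.
Q is then a monomial in u, w:
δQ/Q = √((δu/u)² + (1·δw/w)²) = √(0.00338 + 0.000243) = 0.0602
Q = 760.8, so δQ = 0.0602 × 760.8 = 45.8.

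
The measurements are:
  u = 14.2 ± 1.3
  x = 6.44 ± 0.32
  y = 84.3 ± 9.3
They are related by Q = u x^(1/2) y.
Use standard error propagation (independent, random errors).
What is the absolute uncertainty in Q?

442

Products/powers → add relative errors in quadrature, weighted by exponent:
  (1·δu/u)² = (1×0.0915)² = 0.00838;  (½·δx/x)² = (0.5×0.0497)² = 0.000617;  (1·δy/y)² = (1×0.110)² = 0.0122
δQ/Q = √(0.0212) = 0.145
Q = 3040, so δQ = 0.145 × 3040 = 442.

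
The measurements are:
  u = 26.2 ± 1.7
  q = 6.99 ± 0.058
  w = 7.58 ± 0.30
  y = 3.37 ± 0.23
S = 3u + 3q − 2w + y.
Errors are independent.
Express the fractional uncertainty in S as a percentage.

5.86%

Sums and differences: (δS)² = Σ (cᵢ δxᵢ)².
  (3·δu)² = 26.0;  (3·δq)² = 0.0303;  (2·δw)² = 0.360;  (δy)² = 0.0529
δS = √(26.5) = 5.14
S = 87.8, so δS/S = 5.14/87.8 = 0.0586.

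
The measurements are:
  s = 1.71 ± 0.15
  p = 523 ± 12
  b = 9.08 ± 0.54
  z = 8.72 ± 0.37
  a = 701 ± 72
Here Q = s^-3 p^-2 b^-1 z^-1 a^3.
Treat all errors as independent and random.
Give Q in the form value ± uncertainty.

3.18 ± 1.32

Since Q is a product/quotient, work with relative uncertainties:
  (-3·δs/s)² = (-3×0.0877)² = 0.0693;  (-2·δp/p)² = (-2×0.0229)² = 0.00211;  (-1·δb/b)² = (-1×0.0595)² = 0.00354;  (-1·δz/z)² = (-1×0.0424)² = 0.00180;  (3·δa/a)² = (3×0.103)² = 0.0949
δQ/Q = √(0.172) = 0.414
Q = 3.18, so δQ = 0.414 × 3.18 = 1.32.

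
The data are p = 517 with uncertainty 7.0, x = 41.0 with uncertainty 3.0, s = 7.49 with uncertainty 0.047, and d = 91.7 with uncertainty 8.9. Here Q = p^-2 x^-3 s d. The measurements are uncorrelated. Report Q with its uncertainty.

(3.73 ± 0.901) × 10^-8

Products/powers → add relative errors in quadrature, weighted by exponent:
  (-2·δp/p)² = (-2×0.0135)² = 0.000733;  (-3·δx/x)² = (-3×0.0732)² = 0.0482;  (1·δs/s)² = (1×0.00628)² = 3.94e-05;  (1·δd/d)² = (1×0.0971)² = 0.00942
δQ/Q = √(0.0584) = 0.242
Q = 3.73e-08, so δQ = 0.242 × 3.73e-08 = 9.01e-09.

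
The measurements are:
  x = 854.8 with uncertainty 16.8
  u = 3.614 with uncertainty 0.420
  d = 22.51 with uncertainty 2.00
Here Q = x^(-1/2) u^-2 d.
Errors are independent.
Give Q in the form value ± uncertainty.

For a monomial Q ∝ x^(-1/2), u^-2, d, fractional errors add in quadrature:
  (−½·δx/x)² = (-0.5×0.0197)² = 9.66e-05;  (-2·δu/u)² = (-2×0.116)² = 0.0540;  (1·δd/d)² = (1×0.0888)² = 0.00789
δQ/Q = √(0.0620) = 0.249
Q = 0.05895, so δQ = 0.249 × 0.05895 = 0.0147.

0.05895 ± 0.0147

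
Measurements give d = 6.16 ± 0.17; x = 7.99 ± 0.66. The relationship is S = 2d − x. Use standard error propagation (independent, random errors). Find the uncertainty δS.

Each term contributes (cᵢ δxᵢ)² to (δS)²:
  (2·δd)² = 0.116;  (δx)² = 0.436
δS = √(0.551) = 0.742

0.742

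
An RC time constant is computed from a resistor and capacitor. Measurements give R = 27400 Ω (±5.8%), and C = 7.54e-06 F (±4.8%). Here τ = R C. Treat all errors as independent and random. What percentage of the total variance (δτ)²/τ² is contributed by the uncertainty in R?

59.4%

(δτ/τ)² = (1·δR/R)² + (1·δC/C)²
  R term: (1×0.0580)² = 0.00336
  C term: (1×0.0480)² = 0.00230
Total = 0.00567. Share from R = 0.00336/0.00567 = 0.594.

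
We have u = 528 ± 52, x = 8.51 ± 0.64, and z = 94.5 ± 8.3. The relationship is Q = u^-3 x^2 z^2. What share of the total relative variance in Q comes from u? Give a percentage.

62.0%

(δQ/Q)² = (-3·δu/u)² + (2·δx/x)² + (2·δz/z)²
  u term: (-3×0.0985)² = 0.0873
  x term: (2×0.0752)² = 0.0226
  z term: (2×0.0878)² = 0.0309
Total = 0.141. Share from u = 0.0873/0.141 = 0.620.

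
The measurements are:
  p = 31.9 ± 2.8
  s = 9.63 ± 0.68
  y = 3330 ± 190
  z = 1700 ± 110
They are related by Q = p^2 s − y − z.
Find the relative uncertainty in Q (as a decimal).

0.391

Let w = p^2·s = 9800. δw/w = √((2·δp/p)² + (1·δs/s)²) = √(0.0308 + 0.00499) = 0.189, so δw = 1850.
Q = w − y − z: δQ = √(δw² + δy² + δz²) = √(3.44e+06 + 36100 + 12100) = 1870
Q = 4770, so δQ/Q = 1870/4770 = 0.391.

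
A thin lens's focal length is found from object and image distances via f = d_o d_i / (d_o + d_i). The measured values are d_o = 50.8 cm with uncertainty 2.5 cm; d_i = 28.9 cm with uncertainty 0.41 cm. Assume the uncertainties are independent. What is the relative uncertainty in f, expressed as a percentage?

2.00%

∂f/∂d_o = (d_i/(d_o+d_i))² = 0.131;  ∂f/∂d_i = (d_o/(d_o+d_i))² = 0.406
δf = √((∂f/∂d_o · δd_o)² + (∂f/∂d_i · δd_i)²) = √(0.108 + 0.0277) = 0.369 cm
f = 18.4 cm, so δf/f = 0.369/18.4 = 0.0200.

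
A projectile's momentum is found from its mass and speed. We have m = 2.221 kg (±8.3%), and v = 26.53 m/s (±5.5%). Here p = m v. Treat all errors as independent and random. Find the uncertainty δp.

5.87 kg·m/s

Since p is a product/quotient, work with relative uncertainties:
  (1·δm/m)² = (1×0.0830)² = 0.00689;  (1·δv/v)² = (1×0.0550)² = 0.00303
δp/p = √(0.00991) = 0.0996
p = 58.92 kg·m/s, so δp = 0.0996 × 58.92 = 5.87 kg·m/s.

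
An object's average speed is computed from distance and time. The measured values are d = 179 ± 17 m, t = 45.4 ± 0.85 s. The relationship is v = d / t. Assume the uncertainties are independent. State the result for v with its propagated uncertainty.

3.94 ± 0.382 m/s

Relative error in a monomial: (δv/v)² = Σ (nᵢ · δxᵢ/xᵢ)².
  (1·δd/d)² = (1×0.0950)² = 0.00902;  (-1·δt/t)² = (-1×0.0187)² = 0.000351
δv/v = √(0.00937) = 0.0968
v = 3.94 m/s, so δv = 0.0968 × 3.94 = 0.382 m/s.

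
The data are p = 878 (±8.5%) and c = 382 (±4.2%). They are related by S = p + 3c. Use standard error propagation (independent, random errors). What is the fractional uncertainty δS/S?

Absolute uncertainties add in quadrature for a linear combination:
  (δp)² = 5570;  (3·δc)² = 2320
δS = √(7890) = 88.8
S = 2020, so δS/S = 88.8/2020 = 0.0439.

0.0439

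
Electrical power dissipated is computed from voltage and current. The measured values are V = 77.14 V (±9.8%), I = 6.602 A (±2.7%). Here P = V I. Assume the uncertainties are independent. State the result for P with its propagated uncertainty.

509.3 ± 51.8 W

Products/powers → add relative errors in quadrature, weighted by exponent:
  (1·δV/V)² = (1×0.0980)² = 0.00960;  (1·δI/I)² = (1×0.0270)² = 0.000729
δP/P = √(0.0103) = 0.102
P = 509.3 W, so δP = 0.102 × 509.3 = 51.8 W.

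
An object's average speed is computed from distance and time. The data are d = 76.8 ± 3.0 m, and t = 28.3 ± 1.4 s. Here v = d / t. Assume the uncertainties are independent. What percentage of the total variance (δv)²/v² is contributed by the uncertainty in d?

38.4%

(δv/v)² = (1·δd/d)² + (-1·δt/t)²
  d term: (1×0.0391)² = 0.00153
  t term: (-1×0.0495)² = 0.00245
Total = 0.00397. Share from d = 0.00153/0.00397 = 0.384.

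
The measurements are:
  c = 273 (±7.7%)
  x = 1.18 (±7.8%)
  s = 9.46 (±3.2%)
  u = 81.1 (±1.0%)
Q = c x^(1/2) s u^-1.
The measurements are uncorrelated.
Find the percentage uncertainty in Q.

Relative error in a monomial: (δQ/Q)² = Σ (nᵢ · δxᵢ/xᵢ)².
  (1·δc/c)² = (1×0.0770)² = 0.00593;  (½·δx/x)² = (0.5×0.0780)² = 0.00152;  (1·δs/s)² = (1×0.0320)² = 0.00102;  (-1·δu/u)² = (-1×0.0100)² = 0.000100
δQ/Q = √(0.00857) = 0.0926

9.26%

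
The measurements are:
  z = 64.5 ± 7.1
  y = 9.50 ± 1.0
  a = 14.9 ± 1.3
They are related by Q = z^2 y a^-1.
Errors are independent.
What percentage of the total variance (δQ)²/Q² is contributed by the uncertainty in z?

(δQ/Q)² = (2·δz/z)² + (1·δy/y)² + (-1·δa/a)²
  z term: (2×0.110)² = 0.0485
  y term: (1×0.105)² = 0.0111
  a term: (-1×0.0872)² = 0.00761
Total = 0.0672. Share from z = 0.0485/0.0672 = 0.722.

72.2%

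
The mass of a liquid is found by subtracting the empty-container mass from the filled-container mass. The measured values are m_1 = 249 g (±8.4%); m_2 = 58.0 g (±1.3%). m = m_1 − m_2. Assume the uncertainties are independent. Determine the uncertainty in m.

For a sum/difference, combine absolute errors in quadrature:
  (δm_1)² = 437;  (δm_2)² = 0.569
δm = √(438) = 20.9 g

20.9 g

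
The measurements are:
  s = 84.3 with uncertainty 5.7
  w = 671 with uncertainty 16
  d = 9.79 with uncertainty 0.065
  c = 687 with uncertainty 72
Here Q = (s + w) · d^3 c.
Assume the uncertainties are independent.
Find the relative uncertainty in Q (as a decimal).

0.109

Let u = s + w = 755. δu = √(δs² + δw²) = √(32.5 + 256) = 17.0, so δu/u = 0.0225.
Q is then a monomial in u, d, c:
δQ/Q = √((δu/u)² + (3·δd/d)² + (1·δc/c)²) = √(0.000506 + 0.000397 + 0.0110) = 0.109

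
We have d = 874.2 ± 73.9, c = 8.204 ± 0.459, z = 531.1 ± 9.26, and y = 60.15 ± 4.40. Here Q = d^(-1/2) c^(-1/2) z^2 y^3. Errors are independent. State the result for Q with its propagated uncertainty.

For a monomial Q ∝ d^(-1/2), c^(-1/2), z^2, y^3, fractional errors add in quadrature:
  (−½·δd/d)² = (-0.5×0.0845)² = 0.00179;  (−½·δc/c)² = (-0.5×0.0559)² = 0.000783;  (2·δz/z)² = (2×0.0174)² = 0.00122;  (3·δy/y)² = (3×0.0732)² = 0.0482
δQ/Q = √(0.0519) = 0.228
Q = 7.248e+08, so δQ = 0.228 × 7.248e+08 = 1.65e+08.

(7.248 ± 1.65) × 10^8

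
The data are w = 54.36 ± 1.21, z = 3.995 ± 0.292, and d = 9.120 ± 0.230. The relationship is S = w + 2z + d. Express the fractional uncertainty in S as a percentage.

For a sum/difference, combine absolute errors in quadrature:
  (δw)² = 1.46;  (2·δz)² = 0.341;  (δd)² = 0.0529
δS = √(1.86) = 1.36
S = 71.47, so δS/S = 1.36/71.47 = 0.0191.

1.91%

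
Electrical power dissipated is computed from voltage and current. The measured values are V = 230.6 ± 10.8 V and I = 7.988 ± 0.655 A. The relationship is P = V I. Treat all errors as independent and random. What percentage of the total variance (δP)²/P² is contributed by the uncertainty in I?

75.4%

(δP/P)² = (1·δV/V)² + (1·δI/I)²
  V term: (1×0.0468)² = 0.00219
  I term: (1×0.0820)² = 0.00672
Total = 0.00892. Share from I = 0.00672/0.00892 = 0.754.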